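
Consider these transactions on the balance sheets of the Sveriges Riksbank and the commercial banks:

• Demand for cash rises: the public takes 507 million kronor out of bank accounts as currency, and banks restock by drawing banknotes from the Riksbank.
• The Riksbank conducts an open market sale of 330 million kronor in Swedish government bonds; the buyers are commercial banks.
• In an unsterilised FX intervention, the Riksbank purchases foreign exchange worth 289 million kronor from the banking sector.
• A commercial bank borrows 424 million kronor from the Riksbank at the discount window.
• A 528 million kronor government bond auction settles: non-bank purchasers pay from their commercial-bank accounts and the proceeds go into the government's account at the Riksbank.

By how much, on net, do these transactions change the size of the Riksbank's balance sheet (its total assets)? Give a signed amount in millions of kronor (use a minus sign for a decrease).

+383 million

Riksbank balance sheet:
  Assets:      Securities −330M, Loans to banks +424M, Foreign assets +289M
  Liabilities: Bank reserves −652M, Currency in circulation +507M, Government deposits +528M
Change in total Riksbank assets = +383 million.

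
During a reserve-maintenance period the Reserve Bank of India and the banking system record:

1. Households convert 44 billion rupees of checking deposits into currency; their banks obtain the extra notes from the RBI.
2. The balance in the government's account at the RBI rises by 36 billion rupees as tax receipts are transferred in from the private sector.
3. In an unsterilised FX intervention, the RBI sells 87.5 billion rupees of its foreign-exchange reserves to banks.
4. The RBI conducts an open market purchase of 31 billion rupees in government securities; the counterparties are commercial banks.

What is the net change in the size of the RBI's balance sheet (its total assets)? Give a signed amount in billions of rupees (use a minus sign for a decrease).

Currency withdrawal 44 billion rupees: only the composition of liabilities changes → 0.
Government account inflow 36 billion rupees: only the composition of liabilities changes → 0.
FX sale 87.5 billion rupees: an RBI asset is shed → −87.5B.
OMO purchase (from banks) 31 billion rupees: an RBI asset is acquired → +31B.
Net: 0 + 0 − 87.5 + 31 = -56.5 billion.

-56.5 billion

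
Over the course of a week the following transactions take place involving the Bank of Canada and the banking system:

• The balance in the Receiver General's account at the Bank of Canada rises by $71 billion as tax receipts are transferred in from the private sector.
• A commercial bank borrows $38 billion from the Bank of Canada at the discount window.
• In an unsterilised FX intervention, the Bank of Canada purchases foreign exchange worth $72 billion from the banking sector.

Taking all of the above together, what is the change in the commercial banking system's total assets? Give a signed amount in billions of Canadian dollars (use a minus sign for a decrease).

Government account inflow $71 billion: bank balance sheets shrink → −$71B.
Discount-window loan $38 billion: bank balance sheets expand → +$38B.
FX purchase $72 billion: just an asset swap on bank balance sheets → 0.
Net: −71 + 38 + 0 = -$33 billion.

-$33 billion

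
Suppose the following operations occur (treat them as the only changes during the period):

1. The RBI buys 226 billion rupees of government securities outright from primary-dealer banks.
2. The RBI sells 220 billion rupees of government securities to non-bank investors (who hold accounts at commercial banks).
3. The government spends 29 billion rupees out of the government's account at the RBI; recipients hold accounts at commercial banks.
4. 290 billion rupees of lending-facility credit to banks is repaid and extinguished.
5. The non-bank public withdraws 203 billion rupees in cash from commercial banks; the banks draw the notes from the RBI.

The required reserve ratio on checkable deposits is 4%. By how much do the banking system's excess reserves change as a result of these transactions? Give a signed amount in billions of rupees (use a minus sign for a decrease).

-442.24 billion

OMO purchase (from banks) 226 billion rupees: reserves +226B, deposits 0.
Asset sale (to non-banks) 220 billion rupees: reserves −220B, deposits −220B.
Government spending 29 billion rupees: reserves +29B, deposits +29B.
Discount-window repayment 290 billion rupees: reserves −290B, deposits 0.
Currency withdrawal 203 billion rupees: reserves −203B, deposits −203B.
Totals: Δreserves = −458B, Δdeposits = −394B.
Δrequired reserves = 4% × −394B = −15.76B.
Δexcess reserves = Δreserves − Δrequired = −458B − (−15.76B) = -442.24 billion.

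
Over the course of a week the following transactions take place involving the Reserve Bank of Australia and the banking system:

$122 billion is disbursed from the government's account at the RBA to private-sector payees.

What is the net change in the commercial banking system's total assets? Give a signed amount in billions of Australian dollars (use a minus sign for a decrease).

Government spending $122 billion: bank balance sheets expand → +$122B.

+$122 billion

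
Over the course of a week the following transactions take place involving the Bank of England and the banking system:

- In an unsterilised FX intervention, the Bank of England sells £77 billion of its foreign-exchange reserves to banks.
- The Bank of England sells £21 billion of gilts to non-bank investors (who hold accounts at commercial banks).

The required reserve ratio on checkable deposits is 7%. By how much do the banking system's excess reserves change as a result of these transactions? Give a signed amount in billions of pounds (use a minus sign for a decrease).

-£96.53 billion

FX sale £77 billion: reserves −£77B, deposits 0.
Asset sale (to non-banks) £21 billion: reserves −£21B, deposits −£21B.
Totals: Δreserves = −£98B, Δdeposits = −£21B.
Δrequired reserves = 7% × −£21B = −£1.47B.
Δexcess reserves = Δreserves − Δrequired = −£98B − (−£1.47B) = -£96.53 billion.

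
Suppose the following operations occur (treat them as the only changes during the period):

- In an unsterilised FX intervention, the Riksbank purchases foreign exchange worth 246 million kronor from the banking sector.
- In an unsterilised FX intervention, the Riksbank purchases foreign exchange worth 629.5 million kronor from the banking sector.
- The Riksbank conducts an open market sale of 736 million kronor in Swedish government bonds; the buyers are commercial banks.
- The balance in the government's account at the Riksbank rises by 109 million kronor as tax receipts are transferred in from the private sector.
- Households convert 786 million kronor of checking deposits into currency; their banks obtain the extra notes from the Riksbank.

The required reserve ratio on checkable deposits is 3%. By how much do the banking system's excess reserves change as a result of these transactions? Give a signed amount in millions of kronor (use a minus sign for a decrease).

-728.65 million

FX purchase 246 million kronor: reserves +246M, deposits 0.
FX purchase 629.5 million kronor: reserves +629.5M, deposits 0.
OMO sale (to banks) 736 million kronor: reserves −736M, deposits 0.
Government account inflow 109 million kronor: reserves −109M, deposits −109M.
Currency withdrawal 786 million kronor: reserves −786M, deposits −786M.
Totals: Δreserves = −755.5M, Δdeposits = −895M.
Δrequired reserves = 3% × −895M = −26.85M.
Δexcess reserves = Δreserves − Δrequired = −755.5M − (−26.85M) = -728.65 million.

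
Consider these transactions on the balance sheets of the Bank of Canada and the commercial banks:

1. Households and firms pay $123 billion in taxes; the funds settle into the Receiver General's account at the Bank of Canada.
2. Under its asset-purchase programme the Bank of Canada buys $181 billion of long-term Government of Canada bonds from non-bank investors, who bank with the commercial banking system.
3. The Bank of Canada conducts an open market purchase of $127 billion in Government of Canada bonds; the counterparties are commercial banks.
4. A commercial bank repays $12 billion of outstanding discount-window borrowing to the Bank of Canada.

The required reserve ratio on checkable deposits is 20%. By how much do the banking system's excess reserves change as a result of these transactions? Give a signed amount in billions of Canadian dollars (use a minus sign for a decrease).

Government account inflow $123 billion: reserves −$123B, deposits −$123B.
Asset purchase (from non-banks) $181 billion: reserves +$181B, deposits +$181B.
OMO purchase (from banks) $127 billion: reserves +$127B, deposits 0.
Discount-window repayment $12 billion: reserves −$12B, deposits 0.
Totals: Δreserves = +$173B, Δdeposits = +$58B.
Δrequired reserves = 20% × +$58B = +$11.6B.
Δexcess reserves = Δreserves − Δrequired = +$173B − (+$11.6B) = +$161.4 billion.

+$161.4 billion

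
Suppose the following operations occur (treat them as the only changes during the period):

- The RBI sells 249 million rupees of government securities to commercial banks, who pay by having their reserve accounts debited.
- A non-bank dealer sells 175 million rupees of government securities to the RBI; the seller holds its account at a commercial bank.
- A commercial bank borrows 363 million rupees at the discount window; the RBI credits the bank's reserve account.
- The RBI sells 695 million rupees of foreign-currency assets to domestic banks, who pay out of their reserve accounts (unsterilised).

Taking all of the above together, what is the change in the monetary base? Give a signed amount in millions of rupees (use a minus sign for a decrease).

RBI balance sheet:
  Assets:      Securities −74M, Loans to banks +363M, Foreign assets −695M
  Liabilities: Bank reserves −406M
Monetary base = currency + reserves: 0 + (−406M) = -406 million.

-406 million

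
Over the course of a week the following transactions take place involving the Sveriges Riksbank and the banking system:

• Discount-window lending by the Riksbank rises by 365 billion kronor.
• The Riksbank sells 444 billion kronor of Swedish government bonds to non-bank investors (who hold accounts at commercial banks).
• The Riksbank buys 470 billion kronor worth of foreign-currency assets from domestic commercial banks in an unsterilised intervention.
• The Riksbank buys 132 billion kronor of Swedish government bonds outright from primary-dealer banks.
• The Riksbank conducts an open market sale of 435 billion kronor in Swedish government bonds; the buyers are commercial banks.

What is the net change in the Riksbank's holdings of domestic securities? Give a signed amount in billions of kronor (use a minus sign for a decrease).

Discount-window loan 365 billion kronor: the Riksbank's securities portfolio is untouched → 0.
Asset sale (to non-banks) 444 billion kronor: securities removed from the Riksbank's portfolio → −444B.
FX purchase 470 billion kronor: the Riksbank's securities portfolio is untouched → 0.
OMO purchase (from banks) 132 billion kronor: securities added to the Riksbank's portfolio → +132B.
OMO sale (to banks) 435 billion kronor: securities removed from the Riksbank's portfolio → −435B.
Net: 0 − 444 + 0 + 132 − 435 = -747 billion.

-747 billion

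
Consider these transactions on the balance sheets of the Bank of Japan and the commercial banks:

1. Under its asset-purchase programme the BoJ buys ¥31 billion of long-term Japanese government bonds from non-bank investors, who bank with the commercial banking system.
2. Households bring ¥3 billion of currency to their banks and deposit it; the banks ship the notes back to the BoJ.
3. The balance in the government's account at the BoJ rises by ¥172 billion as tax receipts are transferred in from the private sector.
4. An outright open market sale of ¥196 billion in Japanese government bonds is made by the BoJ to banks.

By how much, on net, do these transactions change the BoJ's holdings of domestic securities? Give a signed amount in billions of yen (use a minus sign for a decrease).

-¥165 billion

Asset purchase (from non-banks) ¥31 billion: securities added to the BoJ's portfolio → +¥31B.
Currency deposit ¥3 billion: the BoJ's securities portfolio is untouched → 0.
Government account inflow ¥172 billion: the BoJ's securities portfolio is untouched → 0.
OMO sale (to banks) ¥196 billion: securities removed from the BoJ's portfolio → −¥196B.
Net: 31 + 0 + 0 − 196 = -¥165 billion.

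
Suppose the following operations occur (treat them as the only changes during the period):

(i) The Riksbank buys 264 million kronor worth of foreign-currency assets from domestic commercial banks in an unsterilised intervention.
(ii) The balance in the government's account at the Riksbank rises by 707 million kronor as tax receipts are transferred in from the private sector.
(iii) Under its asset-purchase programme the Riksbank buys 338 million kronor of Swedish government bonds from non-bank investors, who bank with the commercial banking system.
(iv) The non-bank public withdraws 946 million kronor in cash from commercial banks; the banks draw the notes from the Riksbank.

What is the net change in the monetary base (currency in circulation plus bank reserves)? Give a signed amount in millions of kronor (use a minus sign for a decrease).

-105 million

Riksbank balance sheet:
  Assets:      Securities +338M, Foreign assets +264M
  Liabilities: Bank reserves −1051M, Currency in circulation +946M, Government deposits +707M
Commercial banking system:
  Assets:      Reserves at CB −1051M, Foreign assets −264M
  Liabilities: Checkable deposits −1315M
Monetary base = currency + reserves: +946M + (−1051M) = -105 million.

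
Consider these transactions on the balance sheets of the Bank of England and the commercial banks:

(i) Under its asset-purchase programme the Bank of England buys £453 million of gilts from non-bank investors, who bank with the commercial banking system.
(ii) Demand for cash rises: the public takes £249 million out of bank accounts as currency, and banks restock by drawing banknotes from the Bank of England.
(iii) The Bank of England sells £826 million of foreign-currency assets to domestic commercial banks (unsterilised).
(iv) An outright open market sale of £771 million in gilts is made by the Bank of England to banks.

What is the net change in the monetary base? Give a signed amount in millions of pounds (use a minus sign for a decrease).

-£1144 million

Bank of England balance sheet:
  Assets:      Securities −£318M, Foreign assets −£826M
  Liabilities: Bank reserves −£1393M, Currency in circulation +£249M
Commercial banking system:
  Assets:      Reserves at CB −£1393M, Securities +£771M, Foreign assets +£826M
  Liabilities: Checkable deposits +£204M
Monetary base = currency + reserves: +£249M + (−£1393M) = -£1144 million.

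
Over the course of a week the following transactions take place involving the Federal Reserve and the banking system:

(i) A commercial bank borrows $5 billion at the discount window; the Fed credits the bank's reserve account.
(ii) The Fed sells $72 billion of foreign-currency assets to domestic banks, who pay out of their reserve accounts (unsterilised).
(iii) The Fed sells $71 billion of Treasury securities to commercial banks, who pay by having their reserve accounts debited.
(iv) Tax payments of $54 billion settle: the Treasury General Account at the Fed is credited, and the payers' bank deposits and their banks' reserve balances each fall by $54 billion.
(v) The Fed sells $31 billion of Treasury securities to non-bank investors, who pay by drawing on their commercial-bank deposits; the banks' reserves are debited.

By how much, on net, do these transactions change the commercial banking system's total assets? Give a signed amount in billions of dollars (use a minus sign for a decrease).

-$80 billion

Discount-window loan $5 billion: bank balance sheets expand → +$5B.
FX sale $72 billion: just an asset swap on bank balance sheets → 0.
OMO sale (to banks) $71 billion: just an asset swap on bank balance sheets → 0.
Government account inflow $54 billion: bank balance sheets shrink → −$54B.
Asset sale (to non-banks) $31 billion: bank balance sheets shrink → −$31B.
Net: 5 + 0 + 0 − 54 − 31 = -$80 billion.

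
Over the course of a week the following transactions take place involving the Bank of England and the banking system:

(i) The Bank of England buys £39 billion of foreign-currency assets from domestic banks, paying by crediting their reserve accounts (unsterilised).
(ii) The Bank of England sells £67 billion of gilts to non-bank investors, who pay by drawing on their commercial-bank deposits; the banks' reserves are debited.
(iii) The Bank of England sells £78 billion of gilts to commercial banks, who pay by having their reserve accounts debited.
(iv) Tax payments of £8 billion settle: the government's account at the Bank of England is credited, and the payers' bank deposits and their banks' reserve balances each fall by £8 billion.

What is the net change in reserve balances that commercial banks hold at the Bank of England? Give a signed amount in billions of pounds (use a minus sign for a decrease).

FX purchase £39 billion: the Bank of England pays by crediting reserve accounts → +£39B.
Asset sale (to non-banks) £67 billion: the non-bank buyers' banks settle from reserves → −£67B.
OMO sale (to banks) £78 billion: the buying banks pay out of their reserve balances → −£78B.
Government account inflow £8 billion: funds move from bank reserves into the government account → −£8B.
Net: 39 − 67 − 78 − 8 = -£114 billion.

-£114 billion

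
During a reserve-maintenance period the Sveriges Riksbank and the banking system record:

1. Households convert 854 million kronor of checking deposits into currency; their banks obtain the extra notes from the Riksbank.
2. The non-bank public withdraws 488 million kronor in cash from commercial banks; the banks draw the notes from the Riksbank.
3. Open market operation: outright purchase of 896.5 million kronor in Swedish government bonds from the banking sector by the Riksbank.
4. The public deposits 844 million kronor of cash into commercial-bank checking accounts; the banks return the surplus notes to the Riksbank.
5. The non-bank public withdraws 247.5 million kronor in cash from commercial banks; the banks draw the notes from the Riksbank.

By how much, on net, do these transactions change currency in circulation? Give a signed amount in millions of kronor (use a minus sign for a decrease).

+745.5 million

Riksbank balance sheet:
  Assets:      Securities +896.5M
  Liabilities: Bank reserves +151M, Currency in circulation +745.5M
So the change in currency in circulation is +745.5 million.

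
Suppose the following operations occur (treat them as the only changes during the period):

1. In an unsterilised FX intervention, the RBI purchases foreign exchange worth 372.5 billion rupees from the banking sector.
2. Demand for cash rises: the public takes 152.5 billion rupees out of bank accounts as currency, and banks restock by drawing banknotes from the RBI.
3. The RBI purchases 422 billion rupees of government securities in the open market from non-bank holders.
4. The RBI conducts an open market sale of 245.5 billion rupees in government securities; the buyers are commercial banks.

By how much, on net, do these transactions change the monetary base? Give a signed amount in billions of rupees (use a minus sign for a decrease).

RBI balance sheet:
  Assets:      Securities +176.5B, Foreign assets +372.5B
  Liabilities: Bank reserves +396.5B, Currency in circulation +152.5B
Monetary base = currency + reserves: +152.5B + (+396.5B) = +549 billion.

+549 billion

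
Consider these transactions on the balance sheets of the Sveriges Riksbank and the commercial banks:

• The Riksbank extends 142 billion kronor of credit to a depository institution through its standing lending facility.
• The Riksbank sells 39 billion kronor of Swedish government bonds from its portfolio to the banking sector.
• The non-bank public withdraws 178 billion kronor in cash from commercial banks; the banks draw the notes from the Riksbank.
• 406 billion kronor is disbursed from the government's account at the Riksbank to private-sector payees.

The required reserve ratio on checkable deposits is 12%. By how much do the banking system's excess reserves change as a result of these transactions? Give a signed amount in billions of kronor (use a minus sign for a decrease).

Discount-window loan 142 billion kronor: reserves +142B, deposits 0.
OMO sale (to banks) 39 billion kronor: reserves −39B, deposits 0.
Currency withdrawal 178 billion kronor: reserves −178B, deposits −178B.
Government spending 406 billion kronor: reserves +406B, deposits +406B.
Totals: Δreserves = +331B, Δdeposits = +228B.
Δrequired reserves = 12% × +228B = +27.36B.
Δexcess reserves = Δreserves − Δrequired = +331B − (+27.36B) = +303.64 billion.

+303.64 billion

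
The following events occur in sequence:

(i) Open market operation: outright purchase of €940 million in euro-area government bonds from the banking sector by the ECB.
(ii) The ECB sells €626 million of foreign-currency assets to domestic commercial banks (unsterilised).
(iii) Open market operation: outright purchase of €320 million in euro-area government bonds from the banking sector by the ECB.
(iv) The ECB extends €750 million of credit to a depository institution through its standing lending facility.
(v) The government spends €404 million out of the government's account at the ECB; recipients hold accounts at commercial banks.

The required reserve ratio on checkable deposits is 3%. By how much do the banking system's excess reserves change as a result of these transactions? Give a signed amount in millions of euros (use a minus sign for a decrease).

OMO purchase (from banks) €940 million: reserves +€940M, deposits 0.
FX sale €626 million: reserves −€626M, deposits 0.
OMO purchase (from banks) €320 million: reserves +€320M, deposits 0.
Discount-window loan €750 million: reserves +€750M, deposits 0.
Government spending €404 million: reserves +€404M, deposits +€404M.
Totals: Δreserves = +€1788M, Δdeposits = +€404M.
Δrequired reserves = 3% × +€404M = +€12.12M.
Δexcess reserves = Δreserves − Δrequired = +€1788M − (+€12.12M) = +€1775.88 million.

+€1775.88 million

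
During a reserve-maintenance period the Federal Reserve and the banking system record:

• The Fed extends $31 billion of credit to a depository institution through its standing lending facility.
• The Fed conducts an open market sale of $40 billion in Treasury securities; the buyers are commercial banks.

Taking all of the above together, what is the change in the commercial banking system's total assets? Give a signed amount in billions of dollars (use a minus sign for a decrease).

Discount-window loan $31 billion: bank balance sheets expand → +$31B.
OMO sale (to banks) $40 billion: just an asset swap on bank balance sheets → 0.
Net: 31 + 0 = +$31 billion.

+$31 billion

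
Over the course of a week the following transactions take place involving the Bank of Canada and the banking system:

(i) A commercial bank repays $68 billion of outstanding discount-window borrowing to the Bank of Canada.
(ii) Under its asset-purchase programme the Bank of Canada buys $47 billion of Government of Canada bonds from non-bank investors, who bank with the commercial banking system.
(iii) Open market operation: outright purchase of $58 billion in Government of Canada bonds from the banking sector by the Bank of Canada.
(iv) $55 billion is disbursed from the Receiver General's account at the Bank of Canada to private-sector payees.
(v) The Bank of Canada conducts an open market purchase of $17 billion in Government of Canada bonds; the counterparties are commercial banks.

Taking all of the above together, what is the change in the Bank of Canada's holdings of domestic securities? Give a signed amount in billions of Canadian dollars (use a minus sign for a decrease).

+$122 billion

Discount-window repayment $68 billion: the Bank of Canada's securities portfolio is untouched → 0.
Asset purchase (from non-banks) $47 billion: securities added to the Bank of Canada's portfolio → +$47B.
OMO purchase (from banks) $58 billion: securities added to the Bank of Canada's portfolio → +$58B.
Government spending $55 billion: the Bank of Canada's securities portfolio is untouched → 0.
OMO purchase (from banks) $17 billion: securities added to the Bank of Canada's portfolio → +$17B.
Net: 0 + 47 + 58 + 0 + 17 = +$122 billion.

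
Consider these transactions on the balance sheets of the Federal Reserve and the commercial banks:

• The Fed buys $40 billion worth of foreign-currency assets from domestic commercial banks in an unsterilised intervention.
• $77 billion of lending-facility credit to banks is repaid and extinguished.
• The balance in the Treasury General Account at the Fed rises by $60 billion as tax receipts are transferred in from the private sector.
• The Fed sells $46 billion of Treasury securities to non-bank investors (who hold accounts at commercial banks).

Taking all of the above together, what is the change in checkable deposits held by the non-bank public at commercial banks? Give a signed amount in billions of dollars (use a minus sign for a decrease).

-$106 billion

FX purchase $40 billion: the counterparty is a bank, so public deposits are unchanged → 0.
Discount-window repayment $77 billion: the counterparty is a bank, so public deposits are unchanged → 0.
Government account inflow $60 billion: non-bank counterparties' bank balances fall → −$60B.
Asset sale (to non-banks) $46 billion: non-bank counterparties' bank balances fall → −$46B.
Net: 0 + 0 − 60 − 46 = -$106 billion.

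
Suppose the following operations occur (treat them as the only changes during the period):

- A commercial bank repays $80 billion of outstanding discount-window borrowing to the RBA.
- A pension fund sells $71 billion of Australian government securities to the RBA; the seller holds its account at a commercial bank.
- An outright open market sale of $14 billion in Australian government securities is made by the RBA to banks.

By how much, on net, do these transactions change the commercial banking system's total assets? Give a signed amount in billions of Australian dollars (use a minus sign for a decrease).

-$9 billion

RBA balance sheet:
  Assets:      Securities +$57B, Loans to banks −$80B
  Liabilities: Bank reserves −$23B
Commercial banking system:
  Assets:      Reserves at CB −$23B, Securities +$14B
  Liabilities: Checkable deposits +$71B, Borrowings from CB −$80B
Change in total bank assets = -$9 billion.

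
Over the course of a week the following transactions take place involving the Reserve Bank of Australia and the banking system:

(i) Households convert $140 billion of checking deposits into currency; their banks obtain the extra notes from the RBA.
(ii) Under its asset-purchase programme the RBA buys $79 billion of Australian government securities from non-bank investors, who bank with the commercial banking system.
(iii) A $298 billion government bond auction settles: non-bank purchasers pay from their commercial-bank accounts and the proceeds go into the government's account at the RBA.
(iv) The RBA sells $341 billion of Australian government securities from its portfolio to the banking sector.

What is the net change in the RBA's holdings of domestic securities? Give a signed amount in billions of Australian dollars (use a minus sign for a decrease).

Currency withdrawal $140 billion: the RBA's securities portfolio is untouched → 0.
Asset purchase (from non-banks) $79 billion: securities added to the RBA's portfolio → +$79B.
Government account inflow $298 billion: the RBA's securities portfolio is untouched → 0.
OMO sale (to banks) $341 billion: securities removed from the RBA's portfolio → −$341B.
Net: 0 + 79 + 0 − 341 = -$262 billion.

-$262 billion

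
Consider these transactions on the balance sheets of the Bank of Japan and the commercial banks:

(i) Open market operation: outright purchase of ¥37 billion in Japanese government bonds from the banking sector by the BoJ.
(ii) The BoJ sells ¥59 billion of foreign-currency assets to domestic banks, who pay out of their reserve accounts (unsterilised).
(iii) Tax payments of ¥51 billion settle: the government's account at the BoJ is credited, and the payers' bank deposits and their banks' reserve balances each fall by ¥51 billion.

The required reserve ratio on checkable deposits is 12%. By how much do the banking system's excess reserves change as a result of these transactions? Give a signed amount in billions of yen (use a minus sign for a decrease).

OMO purchase (from banks) ¥37 billion: reserves +¥37B, deposits 0.
FX sale ¥59 billion: reserves −¥59B, deposits 0.
Government account inflow ¥51 billion: reserves −¥51B, deposits −¥51B.
Totals: Δreserves = −¥73B, Δdeposits = −¥51B.
Δrequired reserves = 12% × −¥51B = −¥6.12B.
Δexcess reserves = Δreserves − Δrequired = −¥73B − (−¥6.12B) = -¥66.88 billion.

-¥66.88 billion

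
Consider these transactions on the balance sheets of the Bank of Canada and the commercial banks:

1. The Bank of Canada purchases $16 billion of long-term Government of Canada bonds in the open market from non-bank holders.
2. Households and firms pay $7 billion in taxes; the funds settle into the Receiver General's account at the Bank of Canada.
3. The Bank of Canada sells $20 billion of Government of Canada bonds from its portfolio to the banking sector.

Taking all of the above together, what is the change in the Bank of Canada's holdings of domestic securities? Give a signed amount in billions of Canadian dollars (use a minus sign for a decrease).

Asset purchase (from non-banks) $16 billion: securities added to the Bank of Canada's portfolio → +$16B.
Government account inflow $7 billion: the Bank of Canada's securities portfolio is untouched → 0.
OMO sale (to banks) $20 billion: securities removed from the Bank of Canada's portfolio → −$20B.
Net: 16 + 0 − 20 = -$4 billion.

-$4 billion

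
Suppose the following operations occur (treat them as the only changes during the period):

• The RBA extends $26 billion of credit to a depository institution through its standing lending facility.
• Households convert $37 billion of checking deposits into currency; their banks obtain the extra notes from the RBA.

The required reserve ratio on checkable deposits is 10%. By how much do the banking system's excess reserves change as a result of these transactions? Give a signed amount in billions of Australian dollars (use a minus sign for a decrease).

-$7.3 billion

Discount-window loan $26 billion: reserves +$26B, deposits 0.
Currency withdrawal $37 billion: reserves −$37B, deposits −$37B.
Totals: Δreserves = −$11B, Δdeposits = −$37B.
Δrequired reserves = 10% × −$37B = −$3.7B.
Δexcess reserves = Δreserves − Δrequired = −$11B − (−$3.7B) = -$7.3 billion.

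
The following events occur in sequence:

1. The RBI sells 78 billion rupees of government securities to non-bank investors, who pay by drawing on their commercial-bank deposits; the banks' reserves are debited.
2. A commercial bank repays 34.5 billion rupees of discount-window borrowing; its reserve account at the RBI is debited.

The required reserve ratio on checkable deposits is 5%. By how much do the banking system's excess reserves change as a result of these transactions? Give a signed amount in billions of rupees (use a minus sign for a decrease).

-108.6 billion

Asset sale (to non-banks) 78 billion rupees: reserves −78B, deposits −78B.
Discount-window repayment 34.5 billion rupees: reserves −34.5B, deposits 0.
Totals: Δreserves = −112.5B, Δdeposits = −78B.
Δrequired reserves = 5% × −78B = −3.9B.
Δexcess reserves = Δreserves − Δrequired = −112.5B − (−3.9B) = -108.6 billion.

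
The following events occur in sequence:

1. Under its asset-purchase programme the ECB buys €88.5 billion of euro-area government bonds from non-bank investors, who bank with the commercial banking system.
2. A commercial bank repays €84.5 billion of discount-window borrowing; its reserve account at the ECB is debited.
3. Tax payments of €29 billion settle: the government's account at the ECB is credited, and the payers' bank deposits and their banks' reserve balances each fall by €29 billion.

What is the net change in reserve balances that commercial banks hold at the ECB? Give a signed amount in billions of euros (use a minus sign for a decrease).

-€25 billion

ECB balance sheet:
  Assets:      Securities +€88.5B, Loans to banks −€84.5B
  Liabilities: Bank reserves −€25B, Government deposits +€29B
So the change in reserve balances that commercial banks hold at the ECB is -€25 billion.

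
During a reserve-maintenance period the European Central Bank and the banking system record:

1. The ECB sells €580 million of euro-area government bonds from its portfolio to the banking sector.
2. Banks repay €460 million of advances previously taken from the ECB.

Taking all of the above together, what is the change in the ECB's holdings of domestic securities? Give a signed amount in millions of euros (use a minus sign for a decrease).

OMO sale (to banks) €580 million: securities removed from the ECB's portfolio → −€580M.
Discount-window repayment €460 million: the ECB's securities portfolio is untouched → 0.
Net: −580 + 0 = -€580 million.

-€580 million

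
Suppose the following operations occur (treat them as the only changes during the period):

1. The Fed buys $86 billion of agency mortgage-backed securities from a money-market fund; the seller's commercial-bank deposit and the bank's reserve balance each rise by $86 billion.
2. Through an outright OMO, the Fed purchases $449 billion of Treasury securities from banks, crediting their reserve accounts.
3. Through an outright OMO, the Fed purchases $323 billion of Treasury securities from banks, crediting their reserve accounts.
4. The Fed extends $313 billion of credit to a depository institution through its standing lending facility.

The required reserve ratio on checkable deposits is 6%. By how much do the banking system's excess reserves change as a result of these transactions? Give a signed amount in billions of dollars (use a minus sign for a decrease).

+$1165.84 billion

Asset purchase (from non-banks) $86 billion: reserves +$86B, deposits +$86B.
OMO purchase (from banks) $449 billion: reserves +$449B, deposits 0.
OMO purchase (from banks) $323 billion: reserves +$323B, deposits 0.
Discount-window loan $313 billion: reserves +$313B, deposits 0.
Totals: Δreserves = +$1171B, Δdeposits = +$86B.
Δrequired reserves = 6% × +$86B = +$5.16B.
Δexcess reserves = Δreserves − Δrequired = +$1171B − (+$5.16B) = +$1165.84 billion.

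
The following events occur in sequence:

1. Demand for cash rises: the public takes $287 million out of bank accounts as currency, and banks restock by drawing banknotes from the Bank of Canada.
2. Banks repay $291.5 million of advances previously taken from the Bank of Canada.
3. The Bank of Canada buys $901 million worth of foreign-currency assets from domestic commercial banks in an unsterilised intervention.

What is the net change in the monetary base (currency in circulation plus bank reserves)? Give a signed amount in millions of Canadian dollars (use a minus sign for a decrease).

+$609.5 million

Currency withdrawal $287 million: just a shift between currency and reserves — both are base money → 0.
Discount-window repayment $291.5 million: Bank of Canada balance sheet contracts → −$291.5M.
FX purchase $901 million: Bank of Canada balance sheet expands → +$901M.
Net: 0 − 291.5 + 901 = +$609.5 million.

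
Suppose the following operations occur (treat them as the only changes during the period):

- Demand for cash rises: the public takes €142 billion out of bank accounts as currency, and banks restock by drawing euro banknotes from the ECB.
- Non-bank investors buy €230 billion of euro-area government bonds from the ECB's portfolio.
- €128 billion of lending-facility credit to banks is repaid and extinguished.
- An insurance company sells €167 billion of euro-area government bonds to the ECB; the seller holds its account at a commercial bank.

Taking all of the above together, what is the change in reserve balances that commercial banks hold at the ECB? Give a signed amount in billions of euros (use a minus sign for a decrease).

ECB balance sheet:
  Assets:      Securities −€63B, Loans to banks −€128B
  Liabilities: Bank reserves −€333B, Currency in circulation +€142B
So the change in reserve balances that commercial banks hold at the ECB is -€333 billion.

-€333 billion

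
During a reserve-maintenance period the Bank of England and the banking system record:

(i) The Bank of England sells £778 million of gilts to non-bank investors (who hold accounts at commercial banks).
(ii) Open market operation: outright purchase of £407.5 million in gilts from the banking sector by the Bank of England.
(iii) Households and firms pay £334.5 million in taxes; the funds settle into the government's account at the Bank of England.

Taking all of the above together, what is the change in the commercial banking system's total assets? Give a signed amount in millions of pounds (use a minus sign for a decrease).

-£1112.5 million

Asset sale (to non-banks) £778 million: bank balance sheets shrink → −£778M.
OMO purchase (from banks) £407.5 million: just an asset swap on bank balance sheets → 0.
Government account inflow £334.5 million: bank balance sheets shrink → −£334.5M.
Net: −778 + 0 − 334.5 = -£1112.5 million.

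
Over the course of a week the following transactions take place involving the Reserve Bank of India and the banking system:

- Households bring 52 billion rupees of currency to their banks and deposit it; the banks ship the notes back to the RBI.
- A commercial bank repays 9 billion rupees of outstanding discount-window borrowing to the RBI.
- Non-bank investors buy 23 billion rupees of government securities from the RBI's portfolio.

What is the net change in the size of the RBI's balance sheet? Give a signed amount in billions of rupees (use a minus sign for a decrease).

RBI balance sheet:
  Assets:      Securities −23B, Loans to banks −9B
  Liabilities: Bank reserves +20B, Currency in circulation −52B
Change in total RBI assets = -32 billion.

-32 billion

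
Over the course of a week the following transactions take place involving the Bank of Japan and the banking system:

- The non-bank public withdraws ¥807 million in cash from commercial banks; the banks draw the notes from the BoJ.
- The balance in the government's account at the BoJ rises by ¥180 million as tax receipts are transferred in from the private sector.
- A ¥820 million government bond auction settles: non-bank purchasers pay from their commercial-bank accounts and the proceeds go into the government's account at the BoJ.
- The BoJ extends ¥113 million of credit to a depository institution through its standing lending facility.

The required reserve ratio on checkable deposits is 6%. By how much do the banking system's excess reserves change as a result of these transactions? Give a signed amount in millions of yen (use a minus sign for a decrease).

Currency withdrawal ¥807 million: reserves −¥807M, deposits −¥807M.
Government account inflow ¥180 million: reserves −¥180M, deposits −¥180M.
Government account inflow ¥820 million: reserves −¥820M, deposits −¥820M.
Discount-window loan ¥113 million: reserves +¥113M, deposits 0.
Totals: Δreserves = −¥1694M, Δdeposits = −¥1807M.
Δrequired reserves = 6% × −¥1807M = −¥108.42M.
Δexcess reserves = Δreserves − Δrequired = −¥1694M − (−¥108.42M) = -¥1585.58 million.

-¥1585.58 million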